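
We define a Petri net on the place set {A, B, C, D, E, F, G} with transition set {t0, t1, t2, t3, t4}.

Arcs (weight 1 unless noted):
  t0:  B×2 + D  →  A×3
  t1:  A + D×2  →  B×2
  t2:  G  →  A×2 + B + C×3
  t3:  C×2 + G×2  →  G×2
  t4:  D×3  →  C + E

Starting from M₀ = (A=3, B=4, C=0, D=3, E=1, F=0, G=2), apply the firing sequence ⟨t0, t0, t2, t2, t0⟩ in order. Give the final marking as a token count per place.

(A=16, B=0, C=6, D=0, E=1, F=0, G=0)

step 1: fire t0:  (A=3, B=4, C=0, D=3, E=1, F=0, G=2) → (A=6, B=2, C=0, D=2, E=1, F=0, G=2)
step 2: fire t0:  (A=6, B=2, C=0, D=2, E=1, F=0, G=2) → (A=9, B=0, C=0, D=1, E=1, F=0, G=2)
step 3: fire t2:  (A=9, B=0, C=0, D=1, E=1, F=0, G=2) → (A=11, B=1, C=3, D=1, E=1, F=0, G=1)
step 4: fire t2:  (A=11, B=1, C=3, D=1, E=1, F=0, G=1) → (A=13, B=2, C=6, D=1, E=1, F=0, G=0)
step 5: fire t0:  (A=13, B=2, C=6, D=1, E=1, F=0, G=0) → (A=16, B=0, C=6, D=0, E=1, F=0, G=0)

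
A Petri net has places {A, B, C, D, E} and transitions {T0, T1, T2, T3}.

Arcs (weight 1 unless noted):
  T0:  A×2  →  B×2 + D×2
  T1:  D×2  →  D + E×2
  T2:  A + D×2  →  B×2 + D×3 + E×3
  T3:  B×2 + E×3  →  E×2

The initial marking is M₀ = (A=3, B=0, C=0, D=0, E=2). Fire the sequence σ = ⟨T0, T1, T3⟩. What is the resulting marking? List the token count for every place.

step 1: fire T0:  (A=3, B=0, C=0, D=0, E=2) → (A=1, B=2, C=0, D=2, E=2)
step 2: fire T1:  (A=1, B=2, C=0, D=2, E=2) → (A=1, B=2, C=0, D=1, E=4)
step 3: fire T3:  (A=1, B=2, C=0, D=1, E=4) → (A=1, B=0, C=0, D=1, E=3)

(A=1, B=0, C=0, D=1, E=3)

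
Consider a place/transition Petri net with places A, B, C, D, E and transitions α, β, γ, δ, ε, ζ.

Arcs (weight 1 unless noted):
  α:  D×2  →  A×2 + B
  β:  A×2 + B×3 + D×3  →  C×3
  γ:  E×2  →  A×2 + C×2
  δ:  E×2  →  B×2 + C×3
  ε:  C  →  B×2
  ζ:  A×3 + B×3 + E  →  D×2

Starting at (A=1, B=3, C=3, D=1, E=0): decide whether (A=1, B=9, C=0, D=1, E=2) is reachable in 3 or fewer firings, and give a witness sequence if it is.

depth 0: 1 marking
depth 1: 2 markings reached so far
depth 2: 3 markings reached so far
depth 3: 4 markings reached so far
target is not among the 4 markings reachable within 3 steps

NO — not reachable within 3 firings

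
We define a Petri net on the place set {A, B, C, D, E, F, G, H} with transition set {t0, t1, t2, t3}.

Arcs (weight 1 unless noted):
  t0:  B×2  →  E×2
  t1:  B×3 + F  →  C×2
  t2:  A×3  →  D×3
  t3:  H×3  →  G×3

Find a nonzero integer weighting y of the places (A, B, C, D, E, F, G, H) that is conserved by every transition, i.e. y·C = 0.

Incidence matrix C (rows=places, cols=transitions):
       t0   t1   t2   t3
    A   0    0   -3    0
    B  -2   -3    0    0
    C   0    2    0    0
    D   0    0    3    0
    E   2    0    0    0
    F   0   -1    0    0
    G   0    0    0    3
    H   0    0    0   -3

Candidate y = [1, 0, 0, 1, 0, 0, 0, 0]; check y·C column-wise:
  col t0: 1·0 + 0·-2 + 1·0 + 0·2 = 0
  col t1: 1·0 + 0·-3 + 0·2 + 1·0 + 0·-1 = 0
  col t2: 1·-3 + 1·3 = 0
  col t3: 1·0 + 1·0 + 0·3 + 0·-3 = 0

y = (A:1, B:0, C:0, D:1, E:0, F:0, G:0, H:0)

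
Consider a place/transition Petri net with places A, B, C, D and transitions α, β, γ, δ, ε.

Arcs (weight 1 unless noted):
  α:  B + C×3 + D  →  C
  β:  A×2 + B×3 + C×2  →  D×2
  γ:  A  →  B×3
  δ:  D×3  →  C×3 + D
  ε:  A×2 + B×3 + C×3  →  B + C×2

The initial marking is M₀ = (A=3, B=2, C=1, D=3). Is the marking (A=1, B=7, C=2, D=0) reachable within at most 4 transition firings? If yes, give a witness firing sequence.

step 1: fire γ:  (A=3, B=2, C=1, D=3) → (A=2, B=5, C=1, D=3)
step 2: fire γ:  (A=2, B=5, C=1, D=3) → (A=1, B=8, C=1, D=3)
step 3: fire δ:  (A=1, B=8, C=1, D=3) → (A=1, B=8, C=4, D=1)
step 4: fire α:  (A=1, B=8, C=4, D=1) → (A=1, B=7, C=2, D=0)

YES — reachable via ⟨γ, γ, δ, α⟩ (4 firings)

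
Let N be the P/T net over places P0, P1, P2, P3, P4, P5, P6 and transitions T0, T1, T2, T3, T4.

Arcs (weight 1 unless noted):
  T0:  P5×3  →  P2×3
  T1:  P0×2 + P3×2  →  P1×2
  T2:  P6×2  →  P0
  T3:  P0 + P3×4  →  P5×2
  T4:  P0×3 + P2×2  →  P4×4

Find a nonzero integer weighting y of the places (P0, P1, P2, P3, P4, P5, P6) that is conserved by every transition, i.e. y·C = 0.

Incidence matrix C (rows=places, cols=transitions):
       T0   T1   T2   T3   T4
   P0   0   -2    1   -1   -3
   P1   0    2    0    0    0
   P2   3    0    0    0   -2
   P3   0   -2    0   -4    0
   P4   0    0    0    0    4
   P5  -3    0    0    2    0
   P6   0    0   -2    0    0

Candidate y = [0, 1, 2, 1, 1, 2, 0]; check y·C column-wise:
  col T0: 1·0 + 2·3 + 1·0 + 1·0 + 2·-3 = 0
  col T1: 0·-2 + 1·2 + 2·0 + 1·-2 + 1·0 + 2·0 = 0
  col T2: 0·1 + 1·0 + 2·0 + 1·0 + 1·0 + 2·0 + 0·-2 = 0
  col T3: 0·-1 + 1·0 + 2·0 + 1·-4 + 1·0 + 2·2 = 0
  col T4: 0·-3 + 1·0 + 2·-2 + 1·0 + 1·4 + 2·0 = 0

y = (P0:0, P1:1, P2:2, P3:1, P4:1, P5:2, P6:0)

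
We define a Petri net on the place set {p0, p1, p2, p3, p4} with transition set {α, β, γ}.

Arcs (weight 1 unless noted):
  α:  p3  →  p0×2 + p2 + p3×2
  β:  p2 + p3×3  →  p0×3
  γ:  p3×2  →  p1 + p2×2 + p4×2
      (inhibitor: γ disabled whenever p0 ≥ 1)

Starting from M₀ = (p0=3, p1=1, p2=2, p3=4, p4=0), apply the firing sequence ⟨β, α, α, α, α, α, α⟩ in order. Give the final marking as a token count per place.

(p0=18, p1=1, p2=7, p3=7, p4=0)

step 1: fire β:  (p0=3, p1=1, p2=2, p3=4, p4=0) → (p0=6, p1=1, p2=1, p3=1, p4=0)
step 2: fire α:  (p0=6, p1=1, p2=1, p3=1, p4=0) → (p0=8, p1=1, p2=2, p3=2, p4=0)
step 3: fire α:  (p0=8, p1=1, p2=2, p3=2, p4=0) → (p0=10, p1=1, p2=3, p3=3, p4=0)
step 4: fire α:  (p0=10, p1=1, p2=3, p3=3, p4=0) → (p0=12, p1=1, p2=4, p3=4, p4=0)
step 5: fire α:  (p0=12, p1=1, p2=4, p3=4, p4=0) → (p0=14, p1=1, p2=5, p3=5, p4=0)
step 6: fire α:  (p0=14, p1=1, p2=5, p3=5, p4=0) → (p0=16, p1=1, p2=6, p3=6, p4=0)
step 7: fire α:  (p0=16, p1=1, p2=6, p3=6, p4=0) → (p0=18, p1=1, p2=7, p3=7, p4=0)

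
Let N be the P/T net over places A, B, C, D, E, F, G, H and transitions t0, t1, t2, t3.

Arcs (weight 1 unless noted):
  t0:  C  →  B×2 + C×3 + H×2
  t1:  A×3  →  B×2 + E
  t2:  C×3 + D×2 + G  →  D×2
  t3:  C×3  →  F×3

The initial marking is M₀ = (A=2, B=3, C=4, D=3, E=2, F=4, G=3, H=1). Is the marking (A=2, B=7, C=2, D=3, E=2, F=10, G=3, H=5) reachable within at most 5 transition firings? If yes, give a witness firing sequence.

step 1: fire t0:  (A=2, B=3, C=4, D=3, E=2, F=4, G=3, H=1) → (A=2, B=5, C=6, D=3, E=2, F=4, G=3, H=3)
step 2: fire t0:  (A=2, B=5, C=6, D=3, E=2, F=4, G=3, H=3) → (A=2, B=7, C=8, D=3, E=2, F=4, G=3, H=5)
step 3: fire t3:  (A=2, B=7, C=8, D=3, E=2, F=4, G=3, H=5) → (A=2, B=7, C=5, D=3, E=2, F=7, G=3, H=5)
step 4: fire t3:  (A=2, B=7, C=5, D=3, E=2, F=7, G=3, H=5) → (A=2, B=7, C=2, D=3, E=2, F=10, G=3, H=5)

YES — reachable via ⟨t0, t0, t3, t3⟩ (4 firings)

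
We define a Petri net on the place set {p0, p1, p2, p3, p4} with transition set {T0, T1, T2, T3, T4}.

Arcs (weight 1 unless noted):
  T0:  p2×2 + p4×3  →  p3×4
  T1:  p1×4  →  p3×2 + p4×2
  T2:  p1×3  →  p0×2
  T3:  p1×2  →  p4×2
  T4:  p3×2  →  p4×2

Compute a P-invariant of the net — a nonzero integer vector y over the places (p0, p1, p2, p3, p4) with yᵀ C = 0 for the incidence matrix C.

y = (p0:3, p1:2, p2:1, p3:2, p4:2)

Incidence matrix C (rows=places, cols=transitions):
       T0   T1   T2   T3   T4
   p0   0    0    2    0    0
   p1   0   -4   -3   -2    0
   p2  -2    0    0    0    0
   p3   4    2    0    0   -2
   p4  -3    2    0    2    2

Candidate y = [3, 2, 1, 2, 2]; check y·C column-wise:
  col T0: 3·0 + 2·0 + 1·-2 + 2·4 + 2·-3 = 0
  col T1: 3·0 + 2·-4 + 1·0 + 2·2 + 2·2 = 0
  col T2: 3·2 + 2·-3 + 1·0 + 2·0 + 2·0 = 0
  col T3: 3·0 + 2·-2 + 1·0 + 2·0 + 2·2 = 0
  col T4: 3·0 + 2·0 + 1·0 + 2·-2 + 2·2 = 0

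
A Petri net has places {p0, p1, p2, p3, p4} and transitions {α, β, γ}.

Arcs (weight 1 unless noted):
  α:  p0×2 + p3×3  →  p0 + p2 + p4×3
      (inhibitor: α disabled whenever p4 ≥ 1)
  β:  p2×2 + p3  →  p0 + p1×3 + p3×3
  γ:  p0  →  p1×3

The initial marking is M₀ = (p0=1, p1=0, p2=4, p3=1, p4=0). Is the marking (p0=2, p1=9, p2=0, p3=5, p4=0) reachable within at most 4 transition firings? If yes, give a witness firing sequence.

step 1: fire β:  (p0=1, p1=0, p2=4, p3=1, p4=0) → (p0=2, p1=3, p2=2, p3=3, p4=0)
step 2: fire β:  (p0=2, p1=3, p2=2, p3=3, p4=0) → (p0=3, p1=6, p2=0, p3=5, p4=0)
step 3: fire γ:  (p0=3, p1=6, p2=0, p3=5, p4=0) → (p0=2, p1=9, p2=0, p3=5, p4=0)

YES — reachable via ⟨β, β, γ⟩ (3 firings)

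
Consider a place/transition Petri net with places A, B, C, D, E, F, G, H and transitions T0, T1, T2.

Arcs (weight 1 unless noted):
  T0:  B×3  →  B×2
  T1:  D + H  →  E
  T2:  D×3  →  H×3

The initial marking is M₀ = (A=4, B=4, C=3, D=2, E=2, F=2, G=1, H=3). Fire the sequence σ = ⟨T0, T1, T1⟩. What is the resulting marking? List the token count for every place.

step 1: fire T0:  (A=4, B=4, C=3, D=2, E=2, F=2, G=1, H=3) → (A=4, B=3, C=3, D=2, E=2, F=2, G=1, H=3)
step 2: fire T1:  (A=4, B=3, C=3, D=2, E=2, F=2, G=1, H=3) → (A=4, B=3, C=3, D=1, E=3, F=2, G=1, H=2)
step 3: fire T1:  (A=4, B=3, C=3, D=1, E=3, F=2, G=1, H=2) → (A=4, B=3, C=3, D=0, E=4, F=2, G=1, H=1)

(A=4, B=3, C=3, D=0, E=4, F=2, G=1, H=1)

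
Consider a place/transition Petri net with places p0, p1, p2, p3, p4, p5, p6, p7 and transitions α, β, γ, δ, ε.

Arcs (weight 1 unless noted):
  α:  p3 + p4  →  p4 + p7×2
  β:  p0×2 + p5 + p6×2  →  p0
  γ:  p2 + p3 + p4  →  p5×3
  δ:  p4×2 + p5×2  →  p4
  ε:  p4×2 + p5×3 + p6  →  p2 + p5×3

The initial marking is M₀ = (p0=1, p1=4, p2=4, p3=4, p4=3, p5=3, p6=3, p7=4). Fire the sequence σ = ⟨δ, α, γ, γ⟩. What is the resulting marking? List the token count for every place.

step 1: fire δ:  (p0=1, p1=4, p2=4, p3=4, p4=3, p5=3, p6=3, p7=4) → (p0=1, p1=4, p2=4, p3=4, p4=2, p5=1, p6=3, p7=4)
step 2: fire α:  (p0=1, p1=4, p2=4, p3=4, p4=2, p5=1, p6=3, p7=4) → (p0=1, p1=4, p2=4, p3=3, p4=2, p5=1, p6=3, p7=6)
step 3: fire γ:  (p0=1, p1=4, p2=4, p3=3, p4=2, p5=1, p6=3, p7=6) → (p0=1, p1=4, p2=3, p3=2, p4=1, p5=4, p6=3, p7=6)
step 4: fire γ:  (p0=1, p1=4, p2=3, p3=2, p4=1, p5=4, p6=3, p7=6) → (p0=1, p1=4, p2=2, p3=1, p4=0, p5=7, p6=3, p7=6)

(p0=1, p1=4, p2=2, p3=1, p4=0, p5=7, p6=3, p7=6)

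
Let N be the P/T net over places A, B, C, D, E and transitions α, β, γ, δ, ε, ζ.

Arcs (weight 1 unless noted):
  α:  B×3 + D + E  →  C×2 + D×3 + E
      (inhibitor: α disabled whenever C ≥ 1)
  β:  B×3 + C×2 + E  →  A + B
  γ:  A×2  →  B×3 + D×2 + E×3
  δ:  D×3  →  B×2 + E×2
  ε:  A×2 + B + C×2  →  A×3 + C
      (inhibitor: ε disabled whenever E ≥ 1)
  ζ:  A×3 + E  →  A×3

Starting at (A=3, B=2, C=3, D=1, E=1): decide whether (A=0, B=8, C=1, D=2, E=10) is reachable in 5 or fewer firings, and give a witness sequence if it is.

depth 0: 1 marking
depth 1: 3 markings reached so far
depth 2: 7 markings reached so far
depth 3: 13 markings reached so far
depth 4: 20 markings reached so far
depth 5: 28 markings reached so far
target is not among the 28 markings reachable within 5 steps

NO — not reachable within 5 firings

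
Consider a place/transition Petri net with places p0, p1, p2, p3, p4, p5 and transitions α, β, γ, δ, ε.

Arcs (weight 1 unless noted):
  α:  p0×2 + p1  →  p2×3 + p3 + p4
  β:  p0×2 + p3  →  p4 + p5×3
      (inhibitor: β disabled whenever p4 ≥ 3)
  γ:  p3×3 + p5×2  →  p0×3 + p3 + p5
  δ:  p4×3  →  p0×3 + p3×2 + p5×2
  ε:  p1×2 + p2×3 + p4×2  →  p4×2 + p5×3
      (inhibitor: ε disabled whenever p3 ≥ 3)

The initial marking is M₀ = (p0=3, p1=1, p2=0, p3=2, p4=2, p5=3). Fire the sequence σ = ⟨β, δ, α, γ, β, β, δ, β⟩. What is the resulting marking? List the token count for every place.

(p0=2, p1=0, p2=3, p3=1, p4=1, p5=18)

step 1: fire β:  (p0=3, p1=1, p2=0, p3=2, p4=2, p5=3) → (p0=1, p1=1, p2=0, p3=1, p4=3, p5=6)
step 2: fire δ:  (p0=1, p1=1, p2=0, p3=1, p4=3, p5=6) → (p0=4, p1=1, p2=0, p3=3, p4=0, p5=8)
step 3: fire α:  (p0=4, p1=1, p2=0, p3=3, p4=0, p5=8) → (p0=2, p1=0, p2=3, p3=4, p4=1, p5=8)
step 4: fire γ:  (p0=2, p1=0, p2=3, p3=4, p4=1, p5=8) → (p0=5, p1=0, p2=3, p3=2, p4=1, p5=7)
step 5: fire β:  (p0=5, p1=0, p2=3, p3=2, p4=1, p5=7) → (p0=3, p1=0, p2=3, p3=1, p4=2, p5=10)
step 6: fire β:  (p0=3, p1=0, p2=3, p3=1, p4=2, p5=10) → (p0=1, p1=0, p2=3, p3=0, p4=3, p5=13)
step 7: fire δ:  (p0=1, p1=0, p2=3, p3=0, p4=3, p5=13) → (p0=4, p1=0, p2=3, p3=2, p4=0, p5=15)
step 8: fire β:  (p0=4, p1=0, p2=3, p3=2, p4=0, p5=15) → (p0=2, p1=0, p2=3, p3=1, p4=1, p5=18)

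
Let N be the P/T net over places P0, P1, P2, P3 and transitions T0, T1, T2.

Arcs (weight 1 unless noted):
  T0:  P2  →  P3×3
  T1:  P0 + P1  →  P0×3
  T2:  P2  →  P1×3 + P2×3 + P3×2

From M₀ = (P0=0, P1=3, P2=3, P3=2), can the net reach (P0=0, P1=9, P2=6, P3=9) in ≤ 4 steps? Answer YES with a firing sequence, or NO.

step 1: fire T0:  (P0=0, P1=3, P2=3, P3=2) → (P0=0, P1=3, P2=2, P3=5)
step 2: fire T2:  (P0=0, P1=3, P2=2, P3=5) → (P0=0, P1=6, P2=4, P3=7)
step 3: fire T2:  (P0=0, P1=6, P2=4, P3=7) → (P0=0, P1=9, P2=6, P3=9)

YES — reachable via ⟨T0, T2, T2⟩ (3 firings)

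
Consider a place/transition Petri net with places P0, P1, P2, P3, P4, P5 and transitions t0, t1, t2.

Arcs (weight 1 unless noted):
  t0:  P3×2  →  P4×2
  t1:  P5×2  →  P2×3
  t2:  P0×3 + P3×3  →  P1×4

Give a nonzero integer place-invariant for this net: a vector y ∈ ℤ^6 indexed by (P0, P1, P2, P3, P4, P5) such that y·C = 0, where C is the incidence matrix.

y = (P0:4, P1:3, P2:0, P3:0, P4:0, P5:0)

Incidence matrix C (rows=places, cols=transitions):
       t0   t1   t2
   P0   0    0   -3
   P1   0    0    4
   P2   0    3    0
   P3  -2    0   -3
   P4   2    0    0
   P5   0   -2    0

Candidate y = [4, 3, 0, 0, 0, 0]; check y·C column-wise:
  col t0: 4·0 + 3·0 + 0·-2 + 0·2 = 0
  col t1: 4·0 + 3·0 + 0·3 + 0·-2 = 0
  col t2: 4·-3 + 3·4 + 0·-3 = 0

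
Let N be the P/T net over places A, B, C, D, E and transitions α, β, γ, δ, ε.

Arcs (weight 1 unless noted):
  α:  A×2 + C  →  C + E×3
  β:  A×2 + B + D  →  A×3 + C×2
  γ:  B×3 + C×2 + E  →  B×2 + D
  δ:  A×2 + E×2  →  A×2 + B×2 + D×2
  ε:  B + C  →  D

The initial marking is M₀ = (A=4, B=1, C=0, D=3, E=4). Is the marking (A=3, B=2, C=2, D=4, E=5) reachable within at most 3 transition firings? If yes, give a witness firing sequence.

YES — reachable via ⟨β, α, δ⟩ (3 firings)

step 1: fire β:  (A=4, B=1, C=0, D=3, E=4) → (A=5, B=0, C=2, D=2, E=4)
step 2: fire α:  (A=5, B=0, C=2, D=2, E=4) → (A=3, B=0, C=2, D=2, E=7)
step 3: fire δ:  (A=3, B=0, C=2, D=2, E=7) → (A=3, B=2, C=2, D=4, E=5)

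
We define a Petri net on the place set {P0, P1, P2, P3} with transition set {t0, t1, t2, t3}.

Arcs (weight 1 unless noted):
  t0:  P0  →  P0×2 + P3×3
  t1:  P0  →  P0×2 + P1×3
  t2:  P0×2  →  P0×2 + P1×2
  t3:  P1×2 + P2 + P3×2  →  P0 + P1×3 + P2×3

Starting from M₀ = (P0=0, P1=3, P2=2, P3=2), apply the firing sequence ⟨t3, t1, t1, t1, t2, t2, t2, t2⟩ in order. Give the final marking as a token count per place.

step 1: fire t3:  (P0=0, P1=3, P2=2, P3=2) → (P0=1, P1=4, P2=4, P3=0)
step 2: fire t1:  (P0=1, P1=4, P2=4, P3=0) → (P0=2, P1=7, P2=4, P3=0)
step 3: fire t1:  (P0=2, P1=7, P2=4, P3=0) → (P0=3, P1=10, P2=4, P3=0)
step 4: fire t1:  (P0=3, P1=10, P2=4, P3=0) → (P0=4, P1=13, P2=4, P3=0)
step 5: fire t2:  (P0=4, P1=13, P2=4, P3=0) → (P0=4, P1=15, P2=4, P3=0)
step 6: fire t2:  (P0=4, P1=15, P2=4, P3=0) → (P0=4, P1=17, P2=4, P3=0)
step 7: fire t2:  (P0=4, P1=17, P2=4, P3=0) → (P0=4, P1=19, P2=4, P3=0)
step 8: fire t2:  (P0=4, P1=19, P2=4, P3=0) → (P0=4, P1=21, P2=4, P3=0)

(P0=4, P1=21, P2=4, P3=0)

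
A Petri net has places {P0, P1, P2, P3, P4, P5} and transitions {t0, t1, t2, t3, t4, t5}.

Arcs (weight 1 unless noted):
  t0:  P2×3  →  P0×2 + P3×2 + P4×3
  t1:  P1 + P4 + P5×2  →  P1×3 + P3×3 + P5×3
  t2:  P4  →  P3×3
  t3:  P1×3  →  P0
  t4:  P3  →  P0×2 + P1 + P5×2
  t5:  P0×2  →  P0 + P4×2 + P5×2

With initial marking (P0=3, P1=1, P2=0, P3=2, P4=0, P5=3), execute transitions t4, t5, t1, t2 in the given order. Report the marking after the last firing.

(P0=4, P1=4, P2=0, P3=7, P4=0, P5=8)

step 1: fire t4:  (P0=3, P1=1, P2=0, P3=2, P4=0, P5=3) → (P0=5, P1=2, P2=0, P3=1, P4=0, P5=5)
step 2: fire t5:  (P0=5, P1=2, P2=0, P3=1, P4=0, P5=5) → (P0=4, P1=2, P2=0, P3=1, P4=2, P5=7)
step 3: fire t1:  (P0=4, P1=2, P2=0, P3=1, P4=2, P5=7) → (P0=4, P1=4, P2=0, P3=4, P4=1, P5=8)
step 4: fire t2:  (P0=4, P1=4, P2=0, P3=4, P4=1, P5=8) → (P0=4, P1=4, P2=0, P3=7, P4=0, P5=8)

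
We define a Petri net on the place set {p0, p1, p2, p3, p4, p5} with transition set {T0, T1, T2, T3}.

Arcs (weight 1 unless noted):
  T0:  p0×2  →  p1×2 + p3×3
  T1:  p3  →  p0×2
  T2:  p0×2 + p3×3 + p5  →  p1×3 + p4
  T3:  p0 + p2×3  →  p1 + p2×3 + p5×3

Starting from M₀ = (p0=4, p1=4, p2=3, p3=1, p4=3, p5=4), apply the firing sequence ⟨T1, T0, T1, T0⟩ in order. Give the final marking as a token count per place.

(p0=4, p1=8, p2=3, p3=5, p4=3, p5=4)

step 1: fire T1:  (p0=4, p1=4, p2=3, p3=1, p4=3, p5=4) → (p0=6, p1=4, p2=3, p3=0, p4=3, p5=4)
step 2: fire T0:  (p0=6, p1=4, p2=3, p3=0, p4=3, p5=4) → (p0=4, p1=6, p2=3, p3=3, p4=3, p5=4)
step 3: fire T1:  (p0=4, p1=6, p2=3, p3=3, p4=3, p5=4) → (p0=6, p1=6, p2=3, p3=2, p4=3, p5=4)
step 4: fire T0:  (p0=6, p1=6, p2=3, p3=2, p4=3, p5=4) → (p0=4, p1=8, p2=3, p3=5, p4=3, p5=4)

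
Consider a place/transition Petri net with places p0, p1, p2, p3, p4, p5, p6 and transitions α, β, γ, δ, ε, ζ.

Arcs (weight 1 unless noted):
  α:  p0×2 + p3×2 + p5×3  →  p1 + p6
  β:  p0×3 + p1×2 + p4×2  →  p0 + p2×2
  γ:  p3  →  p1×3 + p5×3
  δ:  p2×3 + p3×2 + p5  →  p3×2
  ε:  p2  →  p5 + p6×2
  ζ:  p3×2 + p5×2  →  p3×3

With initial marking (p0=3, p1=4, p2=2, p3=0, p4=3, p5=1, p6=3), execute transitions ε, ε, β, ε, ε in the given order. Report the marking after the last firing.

(p0=1, p1=2, p2=0, p3=0, p4=1, p5=5, p6=11)

step 1: fire ε:  (p0=3, p1=4, p2=2, p3=0, p4=3, p5=1, p6=3) → (p0=3, p1=4, p2=1, p3=0, p4=3, p5=2, p6=5)
step 2: fire ε:  (p0=3, p1=4, p2=1, p3=0, p4=3, p5=2, p6=5) → (p0=3, p1=4, p2=0, p3=0, p4=3, p5=3, p6=7)
step 3: fire β:  (p0=3, p1=4, p2=0, p3=0, p4=3, p5=3, p6=7) → (p0=1, p1=2, p2=2, p3=0, p4=1, p5=3, p6=7)
step 4: fire ε:  (p0=1, p1=2, p2=2, p3=0, p4=1, p5=3, p6=7) → (p0=1, p1=2, p2=1, p3=0, p4=1, p5=4, p6=9)
step 5: fire ε:  (p0=1, p1=2, p2=1, p3=0, p4=1, p5=4, p6=9) → (p0=1, p1=2, p2=0, p3=0, p4=1, p5=5, p6=11)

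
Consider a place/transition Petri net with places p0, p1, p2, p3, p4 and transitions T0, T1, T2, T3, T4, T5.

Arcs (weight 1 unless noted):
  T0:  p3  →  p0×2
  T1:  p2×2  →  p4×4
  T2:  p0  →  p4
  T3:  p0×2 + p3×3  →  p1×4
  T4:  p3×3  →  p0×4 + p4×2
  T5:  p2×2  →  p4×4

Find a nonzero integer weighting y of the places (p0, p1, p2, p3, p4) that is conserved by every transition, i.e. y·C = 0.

Incidence matrix C (rows=places, cols=transitions):
       T0   T1   T2   T3   T4   T5
   p0   2    0   -1   -2    4    0
   p1   0    0    0    4    0    0
   p2   0   -2    0    0    0   -2
   p3  -1    0    0   -3   -3    0
   p4   0    4    1    0    2    4

Candidate y = [1, 2, 2, 2, 1]; check y·C column-wise:
  col T0: 1·2 + 2·0 + 2·0 + 2·-1 + 1·0 = 0
  col T1: 1·0 + 2·0 + 2·-2 + 2·0 + 1·4 = 0
  col T2: 1·-1 + 2·0 + 2·0 + 2·0 + 1·1 = 0
  col T3: 1·-2 + 2·4 + 2·0 + 2·-3 + 1·0 = 0
  col T4: 1·4 + 2·0 + 2·0 + 2·-3 + 1·2 = 0
  col T5: 1·0 + 2·0 + 2·-2 + 2·0 + 1·4 = 0

y = (p0:1, p1:2, p2:2, p3:2, p4:1)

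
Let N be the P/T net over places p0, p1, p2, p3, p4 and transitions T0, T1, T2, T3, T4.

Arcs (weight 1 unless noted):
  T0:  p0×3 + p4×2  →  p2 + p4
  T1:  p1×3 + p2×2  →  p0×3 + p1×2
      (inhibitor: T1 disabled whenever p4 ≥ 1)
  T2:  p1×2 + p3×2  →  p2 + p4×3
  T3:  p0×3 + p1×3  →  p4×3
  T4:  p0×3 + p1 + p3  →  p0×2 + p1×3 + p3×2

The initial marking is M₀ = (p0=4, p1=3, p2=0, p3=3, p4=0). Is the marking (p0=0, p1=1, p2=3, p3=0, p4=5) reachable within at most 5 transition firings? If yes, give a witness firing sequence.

YES — reachable via ⟨T2, T4, T0, T2⟩ (4 firings)

step 1: fire T2:  (p0=4, p1=3, p2=0, p3=3, p4=0) → (p0=4, p1=1, p2=1, p3=1, p4=3)
step 2: fire T4:  (p0=4, p1=1, p2=1, p3=1, p4=3) → (p0=3, p1=3, p2=1, p3=2, p4=3)
step 3: fire T0:  (p0=3, p1=3, p2=1, p3=2, p4=3) → (p0=0, p1=3, p2=2, p3=2, p4=2)
step 4: fire T2:  (p0=0, p1=3, p2=2, p3=2, p4=2) → (p0=0, p1=1, p2=3, p3=0, p4=5)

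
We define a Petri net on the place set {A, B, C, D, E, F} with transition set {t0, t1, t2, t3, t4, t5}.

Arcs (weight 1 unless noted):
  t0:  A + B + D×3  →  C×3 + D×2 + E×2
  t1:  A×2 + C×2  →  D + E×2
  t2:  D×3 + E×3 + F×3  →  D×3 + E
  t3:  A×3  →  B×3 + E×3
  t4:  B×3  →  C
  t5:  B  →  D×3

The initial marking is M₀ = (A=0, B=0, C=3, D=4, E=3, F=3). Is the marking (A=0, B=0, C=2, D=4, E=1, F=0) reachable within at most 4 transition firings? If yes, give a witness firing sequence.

depth 0: 1 marking
depth 1: 2 markings reached so far
depth 2: 2 markings reached so far
(frontier empty at depth 2; search complete)
target is not among the 2 markings reachable within 4 steps

NO — not reachable within 4 firings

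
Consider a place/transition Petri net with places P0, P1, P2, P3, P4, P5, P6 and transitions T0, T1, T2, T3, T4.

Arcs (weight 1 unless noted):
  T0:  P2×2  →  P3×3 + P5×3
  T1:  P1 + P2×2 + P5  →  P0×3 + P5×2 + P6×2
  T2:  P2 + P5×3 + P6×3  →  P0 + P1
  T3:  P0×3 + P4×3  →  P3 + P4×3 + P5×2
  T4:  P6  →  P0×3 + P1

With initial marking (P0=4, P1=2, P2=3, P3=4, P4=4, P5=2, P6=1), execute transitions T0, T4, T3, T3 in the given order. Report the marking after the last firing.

step 1: fire T0:  (P0=4, P1=2, P2=3, P3=4, P4=4, P5=2, P6=1) → (P0=4, P1=2, P2=1, P3=7, P4=4, P5=5, P6=1)
step 2: fire T4:  (P0=4, P1=2, P2=1, P3=7, P4=4, P5=5, P6=1) → (P0=7, P1=3, P2=1, P3=7, P4=4, P5=5, P6=0)
step 3: fire T3:  (P0=7, P1=3, P2=1, P3=7, P4=4, P5=5, P6=0) → (P0=4, P1=3, P2=1, P3=8, P4=4, P5=7, P6=0)
step 4: fire T3:  (P0=4, P1=3, P2=1, P3=8, P4=4, P5=7, P6=0) → (P0=1, P1=3, P2=1, P3=9, P4=4, P5=9, P6=0)

(P0=1, P1=3, P2=1, P3=9, P4=4, P5=9, P6=0)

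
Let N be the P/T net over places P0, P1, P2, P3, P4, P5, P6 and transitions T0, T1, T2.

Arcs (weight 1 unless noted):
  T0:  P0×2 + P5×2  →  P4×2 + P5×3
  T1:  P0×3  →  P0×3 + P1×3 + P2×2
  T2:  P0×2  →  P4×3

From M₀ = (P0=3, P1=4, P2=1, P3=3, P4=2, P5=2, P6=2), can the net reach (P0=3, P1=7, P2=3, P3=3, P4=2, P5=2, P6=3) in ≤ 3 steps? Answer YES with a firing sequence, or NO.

NO — not reachable within 3 firings

depth 0: 1 marking
depth 1: 4 markings reached so far
depth 2: 7 markings reached so far
depth 3: 10 markings reached so far
target is not among the 10 markings reachable within 3 steps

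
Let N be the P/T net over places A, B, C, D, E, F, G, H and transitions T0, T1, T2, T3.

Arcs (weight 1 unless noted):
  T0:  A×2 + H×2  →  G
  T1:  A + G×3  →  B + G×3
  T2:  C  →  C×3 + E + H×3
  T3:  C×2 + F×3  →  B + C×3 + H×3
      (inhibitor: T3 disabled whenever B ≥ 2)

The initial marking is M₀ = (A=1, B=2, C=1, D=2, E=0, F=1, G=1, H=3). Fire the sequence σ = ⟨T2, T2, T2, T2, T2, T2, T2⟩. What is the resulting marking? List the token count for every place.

(A=1, B=2, C=15, D=2, E=7, F=1, G=1, H=24)

step 1: fire T2:  (A=1, B=2, C=1, D=2, E=0, F=1, G=1, H=3) → (A=1, B=2, C=3, D=2, E=1, F=1, G=1, H=6)
step 2: fire T2:  (A=1, B=2, C=3, D=2, E=1, F=1, G=1, H=6) → (A=1, B=2, C=5, D=2, E=2, F=1, G=1, H=9)
step 3: fire T2:  (A=1, B=2, C=5, D=2, E=2, F=1, G=1, H=9) → (A=1, B=2, C=7, D=2, E=3, F=1, G=1, H=12)
step 4: fire T2:  (A=1, B=2, C=7, D=2, E=3, F=1, G=1, H=12) → (A=1, B=2, C=9, D=2, E=4, F=1, G=1, H=15)
step 5: fire T2:  (A=1, B=2, C=9, D=2, E=4, F=1, G=1, H=15) → (A=1, B=2, C=11, D=2, E=5, F=1, G=1, H=18)
step 6: fire T2:  (A=1, B=2, C=11, D=2, E=5, F=1, G=1, H=18) → (A=1, B=2, C=13, D=2, E=6, F=1, G=1, H=21)
step 7: fire T2:  (A=1, B=2, C=13, D=2, E=6, F=1, G=1, H=21) → (A=1, B=2, C=15, D=2, E=7, F=1, G=1, H=24)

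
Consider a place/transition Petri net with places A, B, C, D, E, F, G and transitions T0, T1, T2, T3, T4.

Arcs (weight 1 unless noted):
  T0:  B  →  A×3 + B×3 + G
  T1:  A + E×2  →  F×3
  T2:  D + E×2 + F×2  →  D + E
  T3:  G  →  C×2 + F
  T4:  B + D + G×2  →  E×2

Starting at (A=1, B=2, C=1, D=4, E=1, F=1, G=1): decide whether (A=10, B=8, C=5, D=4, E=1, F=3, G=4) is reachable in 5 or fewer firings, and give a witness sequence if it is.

NO — not reachable within 5 firings

depth 0: 1 marking
depth 1: 3 markings reached so far
depth 2: 6 markings reached so far
depth 3: 11 markings reached so far
depth 4: 17 markings reached so far
depth 5: 27 markings reached so far
target is not among the 27 markings reachable within 5 steps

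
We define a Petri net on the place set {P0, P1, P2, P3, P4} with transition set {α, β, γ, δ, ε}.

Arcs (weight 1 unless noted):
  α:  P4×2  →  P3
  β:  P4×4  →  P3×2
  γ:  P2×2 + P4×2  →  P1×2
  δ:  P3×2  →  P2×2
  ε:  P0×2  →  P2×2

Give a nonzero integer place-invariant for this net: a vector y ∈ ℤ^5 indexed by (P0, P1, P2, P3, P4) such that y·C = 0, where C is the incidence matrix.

Incidence matrix C (rows=places, cols=transitions):
        α    β    γ    δ    ε
   P0   0    0    0    0   -2
   P1   0    0    2    0    0
   P2   0    0   -2    2    2
   P3   1    2    0   -2    0
   P4  -2   -4   -2    0    0

Candidate y = [2, 3, 2, 2, 1]; check y·C column-wise:
  col α: 2·0 + 3·0 + 2·0 + 2·1 + 1·-2 = 0
  col β: 2·0 + 3·0 + 2·0 + 2·2 + 1·-4 = 0
  col γ: 2·0 + 3·2 + 2·-2 + 2·0 + 1·-2 = 0
  col δ: 2·0 + 3·0 + 2·2 + 2·-2 + 1·0 = 0
  col ε: 2·-2 + 3·0 + 2·2 + 2·0 + 1·0 = 0

y = (P0:2, P1:3, P2:2, P3:2, P4:1)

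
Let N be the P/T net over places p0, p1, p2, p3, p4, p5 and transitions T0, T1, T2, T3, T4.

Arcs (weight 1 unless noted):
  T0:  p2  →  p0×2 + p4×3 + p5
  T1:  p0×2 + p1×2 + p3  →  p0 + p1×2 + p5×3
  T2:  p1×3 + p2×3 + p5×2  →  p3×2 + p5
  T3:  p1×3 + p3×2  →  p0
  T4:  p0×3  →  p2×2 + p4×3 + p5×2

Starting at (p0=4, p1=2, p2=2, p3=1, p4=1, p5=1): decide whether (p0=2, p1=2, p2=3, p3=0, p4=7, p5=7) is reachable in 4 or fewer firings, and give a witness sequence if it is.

YES — reachable via ⟨T0, T1, T4⟩ (3 firings)

step 1: fire T0:  (p0=4, p1=2, p2=2, p3=1, p4=1, p5=1) → (p0=6, p1=2, p2=1, p3=1, p4=4, p5=2)
step 2: fire T1:  (p0=6, p1=2, p2=1, p3=1, p4=4, p5=2) → (p0=5, p1=2, p2=1, p3=0, p4=4, p5=5)
step 3: fire T4:  (p0=5, p1=2, p2=1, p3=0, p4=4, p5=5) → (p0=2, p1=2, p2=3, p3=0, p4=7, p5=7)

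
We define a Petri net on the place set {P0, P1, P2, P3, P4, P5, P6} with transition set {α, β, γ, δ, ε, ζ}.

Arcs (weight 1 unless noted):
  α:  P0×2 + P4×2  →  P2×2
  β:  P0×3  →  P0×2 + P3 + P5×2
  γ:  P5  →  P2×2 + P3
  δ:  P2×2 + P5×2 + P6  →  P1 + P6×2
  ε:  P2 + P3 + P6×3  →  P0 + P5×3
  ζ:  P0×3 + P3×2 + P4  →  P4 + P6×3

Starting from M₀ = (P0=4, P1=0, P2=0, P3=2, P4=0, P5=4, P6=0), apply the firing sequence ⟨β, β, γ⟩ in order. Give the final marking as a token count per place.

(P0=2, P1=0, P2=2, P3=5, P4=0, P5=7, P6=0)

step 1: fire β:  (P0=4, P1=0, P2=0, P3=2, P4=0, P5=4, P6=0) → (P0=3, P1=0, P2=0, P3=3, P4=0, P5=6, P6=0)
step 2: fire β:  (P0=3, P1=0, P2=0, P3=3, P4=0, P5=6, P6=0) → (P0=2, P1=0, P2=0, P3=4, P4=0, P5=8, P6=0)
step 3: fire γ:  (P0=2, P1=0, P2=0, P3=4, P4=0, P5=8, P6=0) → (P0=2, P1=0, P2=2, P3=5, P4=0, P5=7, P6=0)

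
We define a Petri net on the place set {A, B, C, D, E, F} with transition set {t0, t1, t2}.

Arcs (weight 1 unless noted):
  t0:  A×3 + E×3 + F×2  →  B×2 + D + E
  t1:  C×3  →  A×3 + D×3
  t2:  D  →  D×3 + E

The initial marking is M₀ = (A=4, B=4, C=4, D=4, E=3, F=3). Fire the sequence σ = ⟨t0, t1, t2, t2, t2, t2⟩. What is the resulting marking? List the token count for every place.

step 1: fire t0:  (A=4, B=4, C=4, D=4, E=3, F=3) → (A=1, B=6, C=4, D=5, E=1, F=1)
step 2: fire t1:  (A=1, B=6, C=4, D=5, E=1, F=1) → (A=4, B=6, C=1, D=8, E=1, F=1)
step 3: fire t2:  (A=4, B=6, C=1, D=8, E=1, F=1) → (A=4, B=6, C=1, D=10, E=2, F=1)
step 4: fire t2:  (A=4, B=6, C=1, D=10, E=2, F=1) → (A=4, B=6, C=1, D=12, E=3, F=1)
step 5: fire t2:  (A=4, B=6, C=1, D=12, E=3, F=1) → (A=4, B=6, C=1, D=14, E=4, F=1)
step 6: fire t2:  (A=4, B=6, C=1, D=14, E=4, F=1) → (A=4, B=6, C=1, D=16, E=5, F=1)

(A=4, B=6, C=1, D=16, E=5, F=1)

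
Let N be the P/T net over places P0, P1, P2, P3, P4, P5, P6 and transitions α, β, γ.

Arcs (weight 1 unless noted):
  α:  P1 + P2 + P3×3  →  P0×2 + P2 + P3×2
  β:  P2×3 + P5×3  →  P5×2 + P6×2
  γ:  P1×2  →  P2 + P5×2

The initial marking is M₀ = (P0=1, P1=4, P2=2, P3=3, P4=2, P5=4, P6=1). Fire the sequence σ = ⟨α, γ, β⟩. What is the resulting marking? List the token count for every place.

(P0=3, P1=1, P2=0, P3=2, P4=2, P5=5, P6=3)

step 1: fire α:  (P0=1, P1=4, P2=2, P3=3, P4=2, P5=4, P6=1) → (P0=3, P1=3, P2=2, P3=2, P4=2, P5=4, P6=1)
step 2: fire γ:  (P0=3, P1=3, P2=2, P3=2, P4=2, P5=4, P6=1) → (P0=3, P1=1, P2=3, P3=2, P4=2, P5=6, P6=1)
step 3: fire β:  (P0=3, P1=1, P2=3, P3=2, P4=2, P5=6, P6=1) → (P0=3, P1=1, P2=0, P3=2, P4=2, P5=5, P6=3)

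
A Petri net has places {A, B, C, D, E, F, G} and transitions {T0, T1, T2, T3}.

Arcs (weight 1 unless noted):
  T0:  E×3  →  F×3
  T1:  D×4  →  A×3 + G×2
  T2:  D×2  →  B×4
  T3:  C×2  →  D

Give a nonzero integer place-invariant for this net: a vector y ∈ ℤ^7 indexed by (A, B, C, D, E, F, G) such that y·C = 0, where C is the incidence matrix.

Incidence matrix C (rows=places, cols=transitions):
       T0   T1   T2   T3
    A   0    3    0    0
    B   0    0    4    0
    C   0    0    0   -2
    D   0   -4   -2    1
    E  -3    0    0    0
    F   3    0    0    0
    G   0    2    0    0

Candidate y = [8, 3, 3, 6, 0, 0, 0]; check y·C column-wise:
  col T0: 8·0 + 3·0 + 3·0 + 6·0 + 0·-3 + 0·3 = 0
  col T1: 8·3 + 3·0 + 3·0 + 6·-4 + 0·2 = 0
  col T2: 8·0 + 3·4 + 3·0 + 6·-2 = 0
  col T3: 8·0 + 3·0 + 3·-2 + 6·1 = 0

y = (A:8, B:3, C:3, D:6, E:0, F:0, G:0)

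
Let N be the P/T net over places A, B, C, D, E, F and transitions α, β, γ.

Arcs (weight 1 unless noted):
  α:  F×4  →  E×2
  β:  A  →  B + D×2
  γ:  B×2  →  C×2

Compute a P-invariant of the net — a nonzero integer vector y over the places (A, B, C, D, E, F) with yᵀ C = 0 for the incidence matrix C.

Incidence matrix C (rows=places, cols=transitions):
        α    β    γ
    A   0   -1    0
    B   0    1   -2
    C   0    0    2
    D   0    2    0
    E   2    0    0
    F  -4    0    0

Candidate y = [1, 1, 1, 0, 0, 0]; check y·C column-wise:
  col α: 1·0 + 1·0 + 1·0 + 0·2 + 0·-4 = 0
  col β: 1·-1 + 1·1 + 1·0 + 0·2 = 0
  col γ: 1·0 + 1·-2 + 1·2 = 0

y = (A:1, B:1, C:1, D:0, E:0, F:0)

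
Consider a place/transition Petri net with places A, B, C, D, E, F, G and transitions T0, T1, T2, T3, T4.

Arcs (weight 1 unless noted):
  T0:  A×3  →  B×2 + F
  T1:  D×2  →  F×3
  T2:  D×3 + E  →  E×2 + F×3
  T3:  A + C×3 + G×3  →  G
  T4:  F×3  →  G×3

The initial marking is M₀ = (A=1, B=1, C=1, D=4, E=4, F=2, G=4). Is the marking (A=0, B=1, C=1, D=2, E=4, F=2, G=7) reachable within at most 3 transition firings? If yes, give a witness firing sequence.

NO — not reachable within 3 firings

depth 0: 1 marking
depth 1: 3 markings reached so far
depth 2: 6 markings reached so far
depth 3: 7 markings reached so far
target is not among the 7 markings reachable within 3 steps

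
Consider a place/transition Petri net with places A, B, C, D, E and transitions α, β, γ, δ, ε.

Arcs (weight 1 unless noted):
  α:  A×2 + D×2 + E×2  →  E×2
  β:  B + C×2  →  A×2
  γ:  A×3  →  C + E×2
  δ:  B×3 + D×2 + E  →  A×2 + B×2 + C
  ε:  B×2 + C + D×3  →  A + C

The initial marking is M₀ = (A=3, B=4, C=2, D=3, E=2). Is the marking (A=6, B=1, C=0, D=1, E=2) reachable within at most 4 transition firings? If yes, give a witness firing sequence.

NO — not reachable within 4 firings

depth 0: 1 marking
depth 1: 6 markings reached so far
depth 2: 12 markings reached so far
depth 3: 15 markings reached so far
depth 4: 18 markings reached so far
target is not among the 18 markings reachable within 4 steps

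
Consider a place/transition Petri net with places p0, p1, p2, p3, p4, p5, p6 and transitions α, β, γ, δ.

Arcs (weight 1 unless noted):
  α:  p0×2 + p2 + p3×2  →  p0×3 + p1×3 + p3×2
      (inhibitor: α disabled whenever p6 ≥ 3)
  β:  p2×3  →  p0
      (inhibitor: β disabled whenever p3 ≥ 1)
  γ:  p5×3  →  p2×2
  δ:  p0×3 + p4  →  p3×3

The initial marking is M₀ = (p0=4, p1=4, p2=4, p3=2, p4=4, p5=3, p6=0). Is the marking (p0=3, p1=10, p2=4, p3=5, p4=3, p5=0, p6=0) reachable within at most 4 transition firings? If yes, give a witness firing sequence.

YES — reachable via ⟨α, α, γ, δ⟩ (4 firings)

step 1: fire α:  (p0=4, p1=4, p2=4, p3=2, p4=4, p5=3, p6=0) → (p0=5, p1=7, p2=3, p3=2, p4=4, p5=3, p6=0)
step 2: fire α:  (p0=5, p1=7, p2=3, p3=2, p4=4, p5=3, p6=0) → (p0=6, p1=10, p2=2, p3=2, p4=4, p5=3, p6=0)
step 3: fire γ:  (p0=6, p1=10, p2=2, p3=2, p4=4, p5=3, p6=0) → (p0=6, p1=10, p2=4, p3=2, p4=4, p5=0, p6=0)
step 4: fire δ:  (p0=6, p1=10, p2=4, p3=2, p4=4, p5=0, p6=0) → (p0=3, p1=10, p2=4, p3=5, p4=3, p5=0, p6=0)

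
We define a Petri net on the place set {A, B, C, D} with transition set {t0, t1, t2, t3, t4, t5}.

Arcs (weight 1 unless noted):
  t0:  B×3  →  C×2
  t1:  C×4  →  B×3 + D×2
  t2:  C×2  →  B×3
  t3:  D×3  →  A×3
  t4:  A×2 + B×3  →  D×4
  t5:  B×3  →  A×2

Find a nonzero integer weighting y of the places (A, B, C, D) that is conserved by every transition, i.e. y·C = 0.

Incidence matrix C (rows=places, cols=transitions):
       t0   t1   t2   t3   t4   t5
    A   0    0    0    3   -2    2
    B  -3    3    3    0   -3   -3
    C   2   -4   -2    0    0    0
    D   0    2    0   -3    4    0

Candidate y = [3, 2, 3, 3]; check y·C column-wise:
  col t0: 3·0 + 2·-3 + 3·2 + 3·0 = 0
  col t1: 3·0 + 2·3 + 3·-4 + 3·2 = 0
  col t2: 3·0 + 2·3 + 3·-2 + 3·0 = 0
  col t3: 3·3 + 2·0 + 3·0 + 3·-3 = 0
  col t4: 3·-2 + 2·-3 + 3·0 + 3·4 = 0
  col t5: 3·2 + 2·-3 + 3·0 + 3·0 = 0

y = (A:3, B:2, C:3, D:3)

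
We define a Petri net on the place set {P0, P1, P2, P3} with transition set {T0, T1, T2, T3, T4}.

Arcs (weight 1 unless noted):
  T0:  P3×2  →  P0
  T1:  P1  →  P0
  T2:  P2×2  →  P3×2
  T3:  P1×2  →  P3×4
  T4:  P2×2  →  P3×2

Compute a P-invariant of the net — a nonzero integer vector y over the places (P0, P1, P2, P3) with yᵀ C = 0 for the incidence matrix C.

y = (P0:2, P1:2, P2:1, P3:1)

Incidence matrix C (rows=places, cols=transitions):
       T0   T1   T2   T3   T4
   P0   1    1    0    0    0
   P1   0   -1    0   -2    0
   P2   0    0   -2    0   -2
   P3  -2    0    2    4    2

Candidate y = [2, 2, 1, 1]; check y·C column-wise:
  col T0: 2·1 + 2·0 + 1·0 + 1·-2 = 0
  col T1: 2·1 + 2·-1 + 1·0 + 1·0 = 0
  col T2: 2·0 + 2·0 + 1·-2 + 1·2 = 0
  col T3: 2·0 + 2·-2 + 1·0 + 1·4 = 0
  col T4: 2·0 + 2·0 + 1·-2 + 1·2 = 0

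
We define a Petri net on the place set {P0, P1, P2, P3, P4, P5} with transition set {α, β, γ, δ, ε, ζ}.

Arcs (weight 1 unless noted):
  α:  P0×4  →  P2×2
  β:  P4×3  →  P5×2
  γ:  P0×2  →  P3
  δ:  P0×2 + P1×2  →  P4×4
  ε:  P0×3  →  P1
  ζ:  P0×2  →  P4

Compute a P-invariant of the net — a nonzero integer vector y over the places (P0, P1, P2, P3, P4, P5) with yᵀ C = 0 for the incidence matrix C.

y = (P0:1, P1:3, P2:2, P3:2, P4:2, P5:3)

Incidence matrix C (rows=places, cols=transitions):
        α    β    γ    δ    ε    ζ
   P0  -4    0   -2   -2   -3   -2
   P1   0    0    0   -2    1    0
   P2   2    0    0    0    0    0
   P3   0    0    1    0    0    0
   P4   0   -3    0    4    0    1
   P5   0    2    0    0    0    0

Candidate y = [1, 3, 2, 2, 2, 3]; check y·C column-wise:
  col α: 1·-4 + 3·0 + 2·2 + 2·0 + 2·0 + 3·0 = 0
  col β: 1·0 + 3·0 + 2·0 + 2·0 + 2·-3 + 3·2 = 0
  col γ: 1·-2 + 3·0 + 2·0 + 2·1 + 2·0 + 3·0 = 0
  col δ: 1·-2 + 3·-2 + 2·0 + 2·0 + 2·4 + 3·0 = 0
  col ε: 1·-3 + 3·1 + 2·0 + 2·0 + 2·0 + 3·0 = 0
  col ζ: 1·-2 + 3·0 + 2·0 + 2·0 + 2·1 + 3·0 = 0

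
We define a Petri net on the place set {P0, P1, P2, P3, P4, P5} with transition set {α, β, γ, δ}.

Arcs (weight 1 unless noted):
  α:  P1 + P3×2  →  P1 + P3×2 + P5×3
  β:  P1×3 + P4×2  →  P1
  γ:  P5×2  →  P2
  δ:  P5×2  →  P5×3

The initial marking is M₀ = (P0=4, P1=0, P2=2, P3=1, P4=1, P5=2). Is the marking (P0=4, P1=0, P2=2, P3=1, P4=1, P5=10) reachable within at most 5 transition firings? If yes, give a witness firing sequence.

depth 0: 1 marking
depth 1: 3 markings reached so far
depth 2: 5 markings reached so far
depth 3: 7 markings reached so far
depth 4: 10 markings reached so far
depth 5: 13 markings reached so far
target is not among the 13 markings reachable within 5 steps

NO — not reachable within 5 firings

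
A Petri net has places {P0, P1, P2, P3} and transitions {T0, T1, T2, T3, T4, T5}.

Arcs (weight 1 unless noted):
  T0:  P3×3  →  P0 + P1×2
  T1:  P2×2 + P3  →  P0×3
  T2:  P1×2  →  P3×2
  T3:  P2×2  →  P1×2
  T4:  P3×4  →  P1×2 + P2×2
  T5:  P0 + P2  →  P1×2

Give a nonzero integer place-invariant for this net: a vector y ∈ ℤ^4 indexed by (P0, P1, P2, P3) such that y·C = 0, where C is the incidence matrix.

y = (P0:1, P1:1, P2:1, P3:1)

Incidence matrix C (rows=places, cols=transitions):
       T0   T1   T2   T3   T4   T5
   P0   1    3    0    0    0   -1
   P1   2    0   -2    2    2    2
   P2   0   -2    0   -2    2   -1
   P3  -3   -1    2    0   -4    0

Candidate y = [1, 1, 1, 1]; check y·C column-wise:
  col T0: 1·1 + 1·2 + 1·0 + 1·-3 = 0
  col T1: 1·3 + 1·0 + 1·-2 + 1·-1 = 0
  col T2: 1·0 + 1·-2 + 1·0 + 1·2 = 0
  col T3: 1·0 + 1·2 + 1·-2 + 1·0 = 0
  col T4: 1·0 + 1·2 + 1·2 + 1·-4 = 0
  col T5: 1·-1 + 1·2 + 1·-1 + 1·0 = 0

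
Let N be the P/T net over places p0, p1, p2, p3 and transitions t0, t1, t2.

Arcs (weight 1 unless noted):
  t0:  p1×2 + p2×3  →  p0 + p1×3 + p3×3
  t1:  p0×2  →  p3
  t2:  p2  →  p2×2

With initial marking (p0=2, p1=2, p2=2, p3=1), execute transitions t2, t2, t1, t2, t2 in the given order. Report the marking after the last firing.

(p0=0, p1=2, p2=6, p3=2)

step 1: fire t2:  (p0=2, p1=2, p2=2, p3=1) → (p0=2, p1=2, p2=3, p3=1)
step 2: fire t2:  (p0=2, p1=2, p2=3, p3=1) → (p0=2, p1=2, p2=4, p3=1)
step 3: fire t1:  (p0=2, p1=2, p2=4, p3=1) → (p0=0, p1=2, p2=4, p3=2)
step 4: fire t2:  (p0=0, p1=2, p2=4, p3=2) → (p0=0, p1=2, p2=5, p3=2)
step 5: fire t2:  (p0=0, p1=2, p2=5, p3=2) → (p0=0, p1=2, p2=6, p3=2)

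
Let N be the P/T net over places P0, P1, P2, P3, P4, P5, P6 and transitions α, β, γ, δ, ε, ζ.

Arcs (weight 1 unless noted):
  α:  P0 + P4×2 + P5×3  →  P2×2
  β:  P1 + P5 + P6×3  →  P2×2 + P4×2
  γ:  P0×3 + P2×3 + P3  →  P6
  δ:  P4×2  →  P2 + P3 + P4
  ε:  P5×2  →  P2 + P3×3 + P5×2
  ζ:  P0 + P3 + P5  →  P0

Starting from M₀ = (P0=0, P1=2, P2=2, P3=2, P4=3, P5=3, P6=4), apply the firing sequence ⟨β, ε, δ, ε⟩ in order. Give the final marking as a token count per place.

(P0=0, P1=1, P2=7, P3=9, P4=4, P5=2, P6=1)

step 1: fire β:  (P0=0, P1=2, P2=2, P3=2, P4=3, P5=3, P6=4) → (P0=0, P1=1, P2=4, P3=2, P4=5, P5=2, P6=1)
step 2: fire ε:  (P0=0, P1=1, P2=4, P3=2, P4=5, P5=2, P6=1) → (P0=0, P1=1, P2=5, P3=5, P4=5, P5=2, P6=1)
step 3: fire δ:  (P0=0, P1=1, P2=5, P3=5, P4=5, P5=2, P6=1) → (P0=0, P1=1, P2=6, P3=6, P4=4, P5=2, P6=1)
step 4: fire ε:  (P0=0, P1=1, P2=6, P3=6, P4=4, P5=2, P6=1) → (P0=0, P1=1, P2=7, P3=9, P4=4, P5=2, P6=1)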